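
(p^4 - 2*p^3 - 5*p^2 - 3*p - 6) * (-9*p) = -9*p^5 + 18*p^4 + 45*p^3 + 27*p^2 + 54*p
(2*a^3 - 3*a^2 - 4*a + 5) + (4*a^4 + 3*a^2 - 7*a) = 4*a^4 + 2*a^3 - 11*a + 5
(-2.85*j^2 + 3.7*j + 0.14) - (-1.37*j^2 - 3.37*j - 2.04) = -1.48*j^2 + 7.07*j + 2.18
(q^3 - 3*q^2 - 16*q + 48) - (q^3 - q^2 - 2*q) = -2*q^2 - 14*q + 48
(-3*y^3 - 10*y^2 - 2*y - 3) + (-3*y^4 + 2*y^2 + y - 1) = -3*y^4 - 3*y^3 - 8*y^2 - y - 4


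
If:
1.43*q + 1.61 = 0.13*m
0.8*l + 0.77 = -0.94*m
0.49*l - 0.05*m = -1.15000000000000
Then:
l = -2.24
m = 1.08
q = -1.03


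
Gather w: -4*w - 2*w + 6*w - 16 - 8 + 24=0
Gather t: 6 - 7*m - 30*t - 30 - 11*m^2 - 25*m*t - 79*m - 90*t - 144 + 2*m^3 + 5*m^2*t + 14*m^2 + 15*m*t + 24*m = 2*m^3 + 3*m^2 - 62*m + t*(5*m^2 - 10*m - 120) - 168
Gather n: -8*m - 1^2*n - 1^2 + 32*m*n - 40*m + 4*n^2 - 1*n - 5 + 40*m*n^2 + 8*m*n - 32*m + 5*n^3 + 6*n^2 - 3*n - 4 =-80*m + 5*n^3 + n^2*(40*m + 10) + n*(40*m - 5) - 10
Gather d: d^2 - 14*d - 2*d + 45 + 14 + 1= d^2 - 16*d + 60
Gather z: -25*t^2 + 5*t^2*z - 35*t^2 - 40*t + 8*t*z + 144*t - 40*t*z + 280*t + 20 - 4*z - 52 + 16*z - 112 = -60*t^2 + 384*t + z*(5*t^2 - 32*t + 12) - 144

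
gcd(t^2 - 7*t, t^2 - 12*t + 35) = t - 7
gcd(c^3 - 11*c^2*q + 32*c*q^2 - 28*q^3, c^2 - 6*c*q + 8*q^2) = -c + 2*q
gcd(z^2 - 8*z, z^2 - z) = z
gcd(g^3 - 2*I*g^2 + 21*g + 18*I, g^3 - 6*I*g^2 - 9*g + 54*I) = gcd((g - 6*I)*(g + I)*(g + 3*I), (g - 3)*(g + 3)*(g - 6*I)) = g - 6*I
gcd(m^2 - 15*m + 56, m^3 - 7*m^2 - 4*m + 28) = m - 7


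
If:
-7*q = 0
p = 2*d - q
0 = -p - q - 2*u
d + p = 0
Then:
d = 0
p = 0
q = 0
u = 0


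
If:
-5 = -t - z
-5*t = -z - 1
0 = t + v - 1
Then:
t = 1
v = 0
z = 4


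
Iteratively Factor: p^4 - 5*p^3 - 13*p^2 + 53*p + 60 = (p - 5)*(p^3 - 13*p - 12) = (p - 5)*(p - 4)*(p^2 + 4*p + 3) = (p - 5)*(p - 4)*(p + 1)*(p + 3)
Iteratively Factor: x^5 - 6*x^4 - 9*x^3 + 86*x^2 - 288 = (x - 4)*(x^4 - 2*x^3 - 17*x^2 + 18*x + 72) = (x - 4)^2*(x^3 + 2*x^2 - 9*x - 18) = (x - 4)^2*(x - 3)*(x^2 + 5*x + 6) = (x - 4)^2*(x - 3)*(x + 3)*(x + 2)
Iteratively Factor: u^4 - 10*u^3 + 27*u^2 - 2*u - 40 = (u - 4)*(u^3 - 6*u^2 + 3*u + 10) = (u - 5)*(u - 4)*(u^2 - u - 2) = (u - 5)*(u - 4)*(u + 1)*(u - 2)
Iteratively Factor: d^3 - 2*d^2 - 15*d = (d - 5)*(d^2 + 3*d) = d*(d - 5)*(d + 3)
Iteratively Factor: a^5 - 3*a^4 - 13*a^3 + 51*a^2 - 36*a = (a)*(a^4 - 3*a^3 - 13*a^2 + 51*a - 36) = a*(a - 3)*(a^3 - 13*a + 12) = a*(a - 3)*(a + 4)*(a^2 - 4*a + 3) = a*(a - 3)^2*(a + 4)*(a - 1)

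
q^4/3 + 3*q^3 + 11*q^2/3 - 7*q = q*(q/3 + 1)*(q - 1)*(q + 7)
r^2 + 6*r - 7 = (r - 1)*(r + 7)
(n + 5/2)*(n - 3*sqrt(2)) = n^2 - 3*sqrt(2)*n + 5*n/2 - 15*sqrt(2)/2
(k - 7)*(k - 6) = k^2 - 13*k + 42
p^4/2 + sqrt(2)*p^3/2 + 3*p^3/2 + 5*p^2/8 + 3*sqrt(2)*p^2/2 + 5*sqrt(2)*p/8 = p*(p/2 + sqrt(2)/2)*(p + 1/2)*(p + 5/2)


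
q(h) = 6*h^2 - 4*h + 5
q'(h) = 12*h - 4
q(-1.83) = 32.41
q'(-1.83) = -25.96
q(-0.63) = 9.90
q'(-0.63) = -11.56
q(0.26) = 4.37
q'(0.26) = -0.88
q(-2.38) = 48.51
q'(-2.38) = -32.56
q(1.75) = 16.38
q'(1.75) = 17.00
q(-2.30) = 45.94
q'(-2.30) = -31.60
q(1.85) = 18.14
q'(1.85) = 18.20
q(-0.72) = 10.99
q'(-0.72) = -12.64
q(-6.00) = 245.00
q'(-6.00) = -76.00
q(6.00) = 197.00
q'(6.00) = 68.00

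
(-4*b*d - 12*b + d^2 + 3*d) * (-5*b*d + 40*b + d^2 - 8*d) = 20*b^2*d^2 - 100*b^2*d - 480*b^2 - 9*b*d^3 + 45*b*d^2 + 216*b*d + d^4 - 5*d^3 - 24*d^2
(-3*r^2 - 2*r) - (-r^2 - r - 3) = -2*r^2 - r + 3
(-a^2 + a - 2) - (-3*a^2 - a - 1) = 2*a^2 + 2*a - 1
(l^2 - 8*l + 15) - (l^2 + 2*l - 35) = 50 - 10*l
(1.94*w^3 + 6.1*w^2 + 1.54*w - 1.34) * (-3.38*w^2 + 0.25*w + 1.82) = -6.5572*w^5 - 20.133*w^4 - 0.1494*w^3 + 16.0162*w^2 + 2.4678*w - 2.4388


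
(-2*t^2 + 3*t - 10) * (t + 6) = -2*t^3 - 9*t^2 + 8*t - 60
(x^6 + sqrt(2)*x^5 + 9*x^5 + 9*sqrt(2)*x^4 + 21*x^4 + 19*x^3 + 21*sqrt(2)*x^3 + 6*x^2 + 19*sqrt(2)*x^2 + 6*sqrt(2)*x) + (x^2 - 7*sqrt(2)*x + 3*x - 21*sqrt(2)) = x^6 + sqrt(2)*x^5 + 9*x^5 + 9*sqrt(2)*x^4 + 21*x^4 + 19*x^3 + 21*sqrt(2)*x^3 + 7*x^2 + 19*sqrt(2)*x^2 - sqrt(2)*x + 3*x - 21*sqrt(2)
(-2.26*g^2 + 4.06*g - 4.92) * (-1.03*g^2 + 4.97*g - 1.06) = 2.3278*g^4 - 15.414*g^3 + 27.6414*g^2 - 28.756*g + 5.2152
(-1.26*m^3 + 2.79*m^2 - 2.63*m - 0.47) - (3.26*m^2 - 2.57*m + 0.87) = -1.26*m^3 - 0.47*m^2 - 0.0600000000000001*m - 1.34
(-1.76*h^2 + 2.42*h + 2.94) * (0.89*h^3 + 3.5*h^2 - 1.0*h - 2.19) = -1.5664*h^5 - 4.0062*h^4 + 12.8466*h^3 + 11.7244*h^2 - 8.2398*h - 6.4386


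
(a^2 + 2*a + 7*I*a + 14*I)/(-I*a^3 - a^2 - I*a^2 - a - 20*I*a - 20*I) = (I*a^2 + a*(-7 + 2*I) - 14)/(a^3 + a^2*(1 - I) + a*(20 - I) + 20)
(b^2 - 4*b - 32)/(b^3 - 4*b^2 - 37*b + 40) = (b + 4)/(b^2 + 4*b - 5)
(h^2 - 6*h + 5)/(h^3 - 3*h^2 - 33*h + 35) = (h - 5)/(h^2 - 2*h - 35)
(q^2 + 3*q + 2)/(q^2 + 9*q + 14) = (q + 1)/(q + 7)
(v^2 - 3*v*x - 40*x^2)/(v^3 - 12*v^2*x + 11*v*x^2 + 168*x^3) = (-v - 5*x)/(-v^2 + 4*v*x + 21*x^2)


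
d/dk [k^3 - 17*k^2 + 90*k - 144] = 3*k^2 - 34*k + 90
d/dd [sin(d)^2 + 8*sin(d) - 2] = 2*(sin(d) + 4)*cos(d)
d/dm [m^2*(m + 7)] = m*(3*m + 14)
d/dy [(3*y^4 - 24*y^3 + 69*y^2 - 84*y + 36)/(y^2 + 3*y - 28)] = 3*(2*y^5 + y^4 - 160*y^3 + 769*y^2 - 1312*y + 748)/(y^4 + 6*y^3 - 47*y^2 - 168*y + 784)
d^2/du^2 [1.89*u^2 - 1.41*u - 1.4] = 3.78000000000000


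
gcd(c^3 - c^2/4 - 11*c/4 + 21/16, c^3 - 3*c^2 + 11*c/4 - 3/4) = c^2 - 2*c + 3/4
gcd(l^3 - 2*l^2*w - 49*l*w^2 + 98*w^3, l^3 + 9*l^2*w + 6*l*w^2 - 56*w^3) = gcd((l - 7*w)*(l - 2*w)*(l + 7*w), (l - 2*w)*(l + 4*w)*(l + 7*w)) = -l^2 - 5*l*w + 14*w^2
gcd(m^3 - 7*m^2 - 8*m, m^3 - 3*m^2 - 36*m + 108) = 1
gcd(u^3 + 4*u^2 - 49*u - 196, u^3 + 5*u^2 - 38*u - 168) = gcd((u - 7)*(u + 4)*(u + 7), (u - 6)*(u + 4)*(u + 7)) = u^2 + 11*u + 28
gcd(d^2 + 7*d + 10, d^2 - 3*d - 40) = d + 5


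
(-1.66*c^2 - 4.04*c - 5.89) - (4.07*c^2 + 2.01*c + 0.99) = -5.73*c^2 - 6.05*c - 6.88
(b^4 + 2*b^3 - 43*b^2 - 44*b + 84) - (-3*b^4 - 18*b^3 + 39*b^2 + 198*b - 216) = 4*b^4 + 20*b^3 - 82*b^2 - 242*b + 300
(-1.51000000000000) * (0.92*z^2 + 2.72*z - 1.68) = -1.3892*z^2 - 4.1072*z + 2.5368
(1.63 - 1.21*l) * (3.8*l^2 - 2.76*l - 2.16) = -4.598*l^3 + 9.5336*l^2 - 1.8852*l - 3.5208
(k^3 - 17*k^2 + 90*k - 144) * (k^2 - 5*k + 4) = k^5 - 22*k^4 + 179*k^3 - 662*k^2 + 1080*k - 576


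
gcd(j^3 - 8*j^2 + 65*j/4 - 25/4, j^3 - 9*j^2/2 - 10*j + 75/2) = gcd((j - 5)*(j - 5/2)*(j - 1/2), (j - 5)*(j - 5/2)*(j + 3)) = j^2 - 15*j/2 + 25/2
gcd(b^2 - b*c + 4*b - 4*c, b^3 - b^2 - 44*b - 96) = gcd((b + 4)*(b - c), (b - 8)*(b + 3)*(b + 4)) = b + 4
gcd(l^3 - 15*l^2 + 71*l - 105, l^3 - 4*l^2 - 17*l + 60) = l^2 - 8*l + 15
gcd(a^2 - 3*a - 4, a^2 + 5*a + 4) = a + 1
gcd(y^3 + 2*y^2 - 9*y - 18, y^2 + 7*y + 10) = y + 2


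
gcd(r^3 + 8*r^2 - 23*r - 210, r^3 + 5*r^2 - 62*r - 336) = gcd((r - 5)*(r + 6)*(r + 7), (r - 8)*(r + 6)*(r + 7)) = r^2 + 13*r + 42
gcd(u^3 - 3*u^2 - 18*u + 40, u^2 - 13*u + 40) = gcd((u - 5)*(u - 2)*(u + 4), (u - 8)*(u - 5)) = u - 5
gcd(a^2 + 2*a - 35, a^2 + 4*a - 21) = a + 7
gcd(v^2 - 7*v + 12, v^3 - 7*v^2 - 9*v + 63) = v - 3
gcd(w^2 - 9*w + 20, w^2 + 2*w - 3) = 1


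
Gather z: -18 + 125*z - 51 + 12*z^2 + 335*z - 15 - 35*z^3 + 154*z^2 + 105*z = -35*z^3 + 166*z^2 + 565*z - 84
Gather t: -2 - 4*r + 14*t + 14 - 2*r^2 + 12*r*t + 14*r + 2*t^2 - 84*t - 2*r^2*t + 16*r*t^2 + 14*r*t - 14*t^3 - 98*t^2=-2*r^2 + 10*r - 14*t^3 + t^2*(16*r - 96) + t*(-2*r^2 + 26*r - 70) + 12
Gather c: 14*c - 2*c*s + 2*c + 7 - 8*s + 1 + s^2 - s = c*(16 - 2*s) + s^2 - 9*s + 8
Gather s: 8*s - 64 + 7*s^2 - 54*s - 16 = 7*s^2 - 46*s - 80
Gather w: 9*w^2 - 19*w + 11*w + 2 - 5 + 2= 9*w^2 - 8*w - 1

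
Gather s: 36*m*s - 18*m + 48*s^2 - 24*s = -18*m + 48*s^2 + s*(36*m - 24)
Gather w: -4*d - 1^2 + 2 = 1 - 4*d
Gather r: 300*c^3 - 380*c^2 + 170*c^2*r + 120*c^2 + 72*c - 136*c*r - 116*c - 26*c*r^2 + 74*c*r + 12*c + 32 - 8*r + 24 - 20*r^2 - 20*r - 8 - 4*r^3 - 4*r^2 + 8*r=300*c^3 - 260*c^2 - 32*c - 4*r^3 + r^2*(-26*c - 24) + r*(170*c^2 - 62*c - 20) + 48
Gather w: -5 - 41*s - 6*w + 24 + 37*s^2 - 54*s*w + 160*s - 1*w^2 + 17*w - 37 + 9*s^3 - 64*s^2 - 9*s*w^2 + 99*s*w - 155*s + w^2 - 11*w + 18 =9*s^3 - 27*s^2 - 9*s*w^2 + 45*s*w - 36*s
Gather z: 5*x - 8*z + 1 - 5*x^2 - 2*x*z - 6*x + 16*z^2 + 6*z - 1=-5*x^2 - x + 16*z^2 + z*(-2*x - 2)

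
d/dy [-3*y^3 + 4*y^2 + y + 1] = -9*y^2 + 8*y + 1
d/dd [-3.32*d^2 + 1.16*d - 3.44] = 1.16 - 6.64*d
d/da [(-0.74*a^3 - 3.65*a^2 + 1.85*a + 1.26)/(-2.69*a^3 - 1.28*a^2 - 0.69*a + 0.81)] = (-8.88178419700125e-16*a^5 - 8.8713*a^4 + 10.9742*a^3 + 13.2565*a^2 - 2.6874*a + 2.3679)/(7.2361*a^6 + 6.8864*a^5 + 5.3506*a^4 - 2.5914*a^3 - 1.5975*a^2 - 1.1178*a + 0.6561)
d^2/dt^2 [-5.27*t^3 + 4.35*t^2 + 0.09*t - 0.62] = 8.7 - 31.62*t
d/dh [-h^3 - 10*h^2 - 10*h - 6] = -3*h^2 - 20*h - 10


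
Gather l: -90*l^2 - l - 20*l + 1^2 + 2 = -90*l^2 - 21*l + 3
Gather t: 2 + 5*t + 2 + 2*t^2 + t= 2*t^2 + 6*t + 4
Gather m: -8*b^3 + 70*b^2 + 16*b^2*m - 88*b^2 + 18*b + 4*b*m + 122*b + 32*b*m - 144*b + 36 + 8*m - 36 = -8*b^3 - 18*b^2 - 4*b + m*(16*b^2 + 36*b + 8)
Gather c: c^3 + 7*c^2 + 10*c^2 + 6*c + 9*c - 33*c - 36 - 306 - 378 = c^3 + 17*c^2 - 18*c - 720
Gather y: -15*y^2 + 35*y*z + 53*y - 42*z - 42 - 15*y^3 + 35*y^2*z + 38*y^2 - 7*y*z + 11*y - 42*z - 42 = -15*y^3 + y^2*(35*z + 23) + y*(28*z + 64) - 84*z - 84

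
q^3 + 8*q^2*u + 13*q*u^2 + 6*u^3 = (q + u)^2*(q + 6*u)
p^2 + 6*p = p*(p + 6)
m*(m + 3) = m^2 + 3*m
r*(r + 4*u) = r^2 + 4*r*u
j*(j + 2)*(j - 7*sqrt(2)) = j^3 - 7*sqrt(2)*j^2 + 2*j^2 - 14*sqrt(2)*j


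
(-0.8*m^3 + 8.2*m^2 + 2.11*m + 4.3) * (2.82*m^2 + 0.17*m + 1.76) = -2.256*m^5 + 22.988*m^4 + 5.9362*m^3 + 26.9167*m^2 + 4.4446*m + 7.568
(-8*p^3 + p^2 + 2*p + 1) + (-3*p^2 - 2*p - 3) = -8*p^3 - 2*p^2 - 2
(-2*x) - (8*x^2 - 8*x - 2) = -8*x^2 + 6*x + 2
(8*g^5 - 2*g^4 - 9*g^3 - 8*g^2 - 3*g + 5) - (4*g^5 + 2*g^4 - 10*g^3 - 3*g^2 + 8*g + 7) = 4*g^5 - 4*g^4 + g^3 - 5*g^2 - 11*g - 2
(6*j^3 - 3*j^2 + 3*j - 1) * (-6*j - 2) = -36*j^4 + 6*j^3 - 12*j^2 + 2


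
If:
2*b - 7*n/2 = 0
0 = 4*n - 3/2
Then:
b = 21/32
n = 3/8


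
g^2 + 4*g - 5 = (g - 1)*(g + 5)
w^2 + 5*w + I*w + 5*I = (w + 5)*(w + I)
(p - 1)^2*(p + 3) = p^3 + p^2 - 5*p + 3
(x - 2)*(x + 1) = x^2 - x - 2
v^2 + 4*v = v*(v + 4)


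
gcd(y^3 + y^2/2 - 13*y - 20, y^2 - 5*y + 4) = y - 4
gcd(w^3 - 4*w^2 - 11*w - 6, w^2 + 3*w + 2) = w + 1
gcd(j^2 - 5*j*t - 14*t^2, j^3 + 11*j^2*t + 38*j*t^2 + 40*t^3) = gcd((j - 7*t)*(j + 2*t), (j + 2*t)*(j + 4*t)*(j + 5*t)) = j + 2*t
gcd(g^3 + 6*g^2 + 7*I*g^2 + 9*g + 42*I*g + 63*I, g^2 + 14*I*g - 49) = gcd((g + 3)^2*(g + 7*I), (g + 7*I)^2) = g + 7*I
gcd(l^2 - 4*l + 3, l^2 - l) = l - 1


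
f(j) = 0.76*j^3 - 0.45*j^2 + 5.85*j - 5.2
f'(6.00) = 82.53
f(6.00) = 177.86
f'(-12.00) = 344.97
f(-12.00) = -1453.48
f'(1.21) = 8.10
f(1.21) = 2.57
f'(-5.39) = 76.94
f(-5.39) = -168.81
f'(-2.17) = 18.54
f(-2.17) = -27.78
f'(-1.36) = 11.29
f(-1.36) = -15.90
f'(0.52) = 6.00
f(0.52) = -2.17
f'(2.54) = 18.27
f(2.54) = 19.21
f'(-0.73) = 7.72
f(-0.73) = -10.01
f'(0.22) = 5.76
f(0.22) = -3.93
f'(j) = 2.28*j^2 - 0.9*j + 5.85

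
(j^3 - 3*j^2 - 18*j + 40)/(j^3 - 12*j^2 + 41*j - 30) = (j^2 + 2*j - 8)/(j^2 - 7*j + 6)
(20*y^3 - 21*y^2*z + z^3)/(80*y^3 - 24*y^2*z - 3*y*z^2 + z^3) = (y - z)/(4*y - z)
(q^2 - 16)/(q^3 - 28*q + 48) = (q + 4)/(q^2 + 4*q - 12)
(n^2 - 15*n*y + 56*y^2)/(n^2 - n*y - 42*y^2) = (n - 8*y)/(n + 6*y)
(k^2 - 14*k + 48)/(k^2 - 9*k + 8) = (k - 6)/(k - 1)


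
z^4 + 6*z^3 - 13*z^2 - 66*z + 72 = (z - 3)*(z - 1)*(z + 4)*(z + 6)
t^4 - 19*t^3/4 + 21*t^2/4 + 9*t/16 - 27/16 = (t - 3)*(t - 3/2)*(t - 3/4)*(t + 1/2)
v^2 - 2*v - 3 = (v - 3)*(v + 1)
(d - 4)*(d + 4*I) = d^2 - 4*d + 4*I*d - 16*I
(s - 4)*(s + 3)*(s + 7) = s^3 + 6*s^2 - 19*s - 84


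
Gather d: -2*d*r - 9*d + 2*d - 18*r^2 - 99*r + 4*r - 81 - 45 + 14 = d*(-2*r - 7) - 18*r^2 - 95*r - 112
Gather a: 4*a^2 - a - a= 4*a^2 - 2*a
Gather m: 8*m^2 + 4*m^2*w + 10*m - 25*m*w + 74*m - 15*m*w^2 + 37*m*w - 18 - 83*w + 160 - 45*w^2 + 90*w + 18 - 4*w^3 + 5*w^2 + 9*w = m^2*(4*w + 8) + m*(-15*w^2 + 12*w + 84) - 4*w^3 - 40*w^2 + 16*w + 160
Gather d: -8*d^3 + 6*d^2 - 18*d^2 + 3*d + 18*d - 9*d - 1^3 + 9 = -8*d^3 - 12*d^2 + 12*d + 8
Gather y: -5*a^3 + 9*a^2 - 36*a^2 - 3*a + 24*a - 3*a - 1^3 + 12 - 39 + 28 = -5*a^3 - 27*a^2 + 18*a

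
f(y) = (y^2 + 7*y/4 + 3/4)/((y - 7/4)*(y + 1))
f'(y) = (2*y + 7/4)/((y - 7/4)*(y + 1)) - (y^2 + 7*y/4 + 3/4)/((y - 7/4)*(y + 1)^2) - (y^2 + 7*y/4 + 3/4)/((y - 7/4)^2*(y + 1)) = -40/(16*y^2 - 56*y + 49)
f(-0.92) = 0.06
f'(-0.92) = -0.35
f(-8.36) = 0.75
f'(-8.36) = -0.02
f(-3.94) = 0.56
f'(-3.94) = -0.08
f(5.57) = 1.65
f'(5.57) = -0.17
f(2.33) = 5.31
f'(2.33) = -7.43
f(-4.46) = 0.60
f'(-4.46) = -0.06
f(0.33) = -0.76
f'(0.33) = -1.24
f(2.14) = 7.41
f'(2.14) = -16.44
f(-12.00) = 0.82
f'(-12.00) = -0.01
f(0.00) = -0.43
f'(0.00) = -0.82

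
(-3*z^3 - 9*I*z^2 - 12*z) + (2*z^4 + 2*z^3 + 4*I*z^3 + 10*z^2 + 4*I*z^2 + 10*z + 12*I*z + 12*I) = 2*z^4 - z^3 + 4*I*z^3 + 10*z^2 - 5*I*z^2 - 2*z + 12*I*z + 12*I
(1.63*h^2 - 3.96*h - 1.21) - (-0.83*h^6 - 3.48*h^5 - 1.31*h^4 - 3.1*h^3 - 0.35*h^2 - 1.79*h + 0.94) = 0.83*h^6 + 3.48*h^5 + 1.31*h^4 + 3.1*h^3 + 1.98*h^2 - 2.17*h - 2.15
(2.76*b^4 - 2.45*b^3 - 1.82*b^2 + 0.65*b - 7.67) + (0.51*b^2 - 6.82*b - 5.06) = 2.76*b^4 - 2.45*b^3 - 1.31*b^2 - 6.17*b - 12.73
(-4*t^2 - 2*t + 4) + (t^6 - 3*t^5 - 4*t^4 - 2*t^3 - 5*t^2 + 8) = t^6 - 3*t^5 - 4*t^4 - 2*t^3 - 9*t^2 - 2*t + 12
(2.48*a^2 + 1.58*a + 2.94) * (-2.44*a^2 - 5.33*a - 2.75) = -6.0512*a^4 - 17.0736*a^3 - 22.415*a^2 - 20.0152*a - 8.085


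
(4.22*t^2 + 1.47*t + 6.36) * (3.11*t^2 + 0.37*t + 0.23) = 13.1242*t^4 + 6.1331*t^3 + 21.2941*t^2 + 2.6913*t + 1.4628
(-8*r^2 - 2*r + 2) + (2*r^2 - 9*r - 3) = -6*r^2 - 11*r - 1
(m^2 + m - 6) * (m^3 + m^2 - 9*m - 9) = m^5 + 2*m^4 - 14*m^3 - 24*m^2 + 45*m + 54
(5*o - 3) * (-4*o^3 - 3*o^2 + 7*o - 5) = -20*o^4 - 3*o^3 + 44*o^2 - 46*o + 15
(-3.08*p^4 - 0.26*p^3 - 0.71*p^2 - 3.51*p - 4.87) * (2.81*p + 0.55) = -8.6548*p^5 - 2.4246*p^4 - 2.1381*p^3 - 10.2536*p^2 - 15.6152*p - 2.6785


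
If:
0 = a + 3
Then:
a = -3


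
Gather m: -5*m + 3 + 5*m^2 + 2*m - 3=5*m^2 - 3*m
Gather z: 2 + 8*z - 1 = 8*z + 1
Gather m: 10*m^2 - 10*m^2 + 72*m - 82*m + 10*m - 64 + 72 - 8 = 0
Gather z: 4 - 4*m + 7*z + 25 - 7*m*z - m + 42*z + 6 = -5*m + z*(49 - 7*m) + 35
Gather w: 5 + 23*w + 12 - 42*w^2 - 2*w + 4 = -42*w^2 + 21*w + 21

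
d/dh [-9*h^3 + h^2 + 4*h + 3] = -27*h^2 + 2*h + 4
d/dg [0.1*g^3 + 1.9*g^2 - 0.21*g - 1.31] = 0.3*g^2 + 3.8*g - 0.21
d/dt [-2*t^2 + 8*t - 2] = 8 - 4*t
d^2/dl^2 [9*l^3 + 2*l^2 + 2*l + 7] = 54*l + 4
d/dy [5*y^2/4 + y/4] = 5*y/2 + 1/4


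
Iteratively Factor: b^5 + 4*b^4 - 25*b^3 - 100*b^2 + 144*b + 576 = (b + 4)*(b^4 - 25*b^2 + 144) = (b + 4)^2*(b^3 - 4*b^2 - 9*b + 36) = (b - 3)*(b + 4)^2*(b^2 - b - 12) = (b - 3)*(b + 3)*(b + 4)^2*(b - 4)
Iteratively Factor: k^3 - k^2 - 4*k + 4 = (k + 2)*(k^2 - 3*k + 2) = (k - 1)*(k + 2)*(k - 2)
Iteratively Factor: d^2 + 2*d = (d)*(d + 2)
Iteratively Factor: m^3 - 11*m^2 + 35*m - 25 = (m - 5)*(m^2 - 6*m + 5) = (m - 5)*(m - 1)*(m - 5)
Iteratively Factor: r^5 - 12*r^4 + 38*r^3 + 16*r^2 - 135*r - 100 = (r - 4)*(r^4 - 8*r^3 + 6*r^2 + 40*r + 25) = (r - 4)*(r + 1)*(r^3 - 9*r^2 + 15*r + 25) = (r - 5)*(r - 4)*(r + 1)*(r^2 - 4*r - 5) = (r - 5)*(r - 4)*(r + 1)^2*(r - 5)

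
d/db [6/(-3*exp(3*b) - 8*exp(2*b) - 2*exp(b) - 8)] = (54*exp(2*b) + 96*exp(b) + 12)*exp(b)/(3*exp(3*b) + 8*exp(2*b) + 2*exp(b) + 8)^2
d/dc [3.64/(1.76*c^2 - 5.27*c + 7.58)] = (19.1828 - 12.8128*c)/(1.76*c^2 - 5.27*c + 7.58)^2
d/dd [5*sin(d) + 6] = 5*cos(d)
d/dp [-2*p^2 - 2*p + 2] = -4*p - 2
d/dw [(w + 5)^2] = 2*w + 10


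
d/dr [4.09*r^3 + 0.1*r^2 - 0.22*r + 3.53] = 12.27*r^2 + 0.2*r - 0.22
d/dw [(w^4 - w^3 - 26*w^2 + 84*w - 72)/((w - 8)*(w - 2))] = (2*w^3 - 23*w^2 - 16*w + 156)/(w^2 - 16*w + 64)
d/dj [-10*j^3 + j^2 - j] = -30*j^2 + 2*j - 1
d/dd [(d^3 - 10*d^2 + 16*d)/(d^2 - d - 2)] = (d^2 + 2*d - 8)/(d^2 + 2*d + 1)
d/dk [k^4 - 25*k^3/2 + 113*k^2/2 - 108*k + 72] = 4*k^3 - 75*k^2/2 + 113*k - 108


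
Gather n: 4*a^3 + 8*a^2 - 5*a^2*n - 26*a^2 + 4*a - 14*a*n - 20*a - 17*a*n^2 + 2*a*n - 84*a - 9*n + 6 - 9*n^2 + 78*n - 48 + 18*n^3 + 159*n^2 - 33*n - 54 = 4*a^3 - 18*a^2 - 100*a + 18*n^3 + n^2*(150 - 17*a) + n*(-5*a^2 - 12*a + 36) - 96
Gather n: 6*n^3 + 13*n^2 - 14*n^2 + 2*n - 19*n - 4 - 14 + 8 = 6*n^3 - n^2 - 17*n - 10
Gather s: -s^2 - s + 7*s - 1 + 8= -s^2 + 6*s + 7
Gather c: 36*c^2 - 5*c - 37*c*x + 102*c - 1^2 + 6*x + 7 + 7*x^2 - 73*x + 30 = 36*c^2 + c*(97 - 37*x) + 7*x^2 - 67*x + 36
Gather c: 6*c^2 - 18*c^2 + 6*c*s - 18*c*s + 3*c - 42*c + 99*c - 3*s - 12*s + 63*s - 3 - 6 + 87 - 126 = -12*c^2 + c*(60 - 12*s) + 48*s - 48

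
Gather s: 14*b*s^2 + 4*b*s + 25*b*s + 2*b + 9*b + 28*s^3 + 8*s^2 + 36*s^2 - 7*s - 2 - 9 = 11*b + 28*s^3 + s^2*(14*b + 44) + s*(29*b - 7) - 11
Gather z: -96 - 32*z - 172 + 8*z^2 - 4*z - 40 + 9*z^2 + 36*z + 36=17*z^2 - 272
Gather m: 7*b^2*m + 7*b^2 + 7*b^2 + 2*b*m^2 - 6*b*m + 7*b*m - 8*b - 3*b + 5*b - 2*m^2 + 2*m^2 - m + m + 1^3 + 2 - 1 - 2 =14*b^2 + 2*b*m^2 - 6*b + m*(7*b^2 + b)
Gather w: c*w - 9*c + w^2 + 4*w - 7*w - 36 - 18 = -9*c + w^2 + w*(c - 3) - 54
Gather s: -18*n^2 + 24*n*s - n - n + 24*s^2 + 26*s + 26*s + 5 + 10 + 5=-18*n^2 - 2*n + 24*s^2 + s*(24*n + 52) + 20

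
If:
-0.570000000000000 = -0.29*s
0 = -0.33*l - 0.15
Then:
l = -0.45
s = 1.97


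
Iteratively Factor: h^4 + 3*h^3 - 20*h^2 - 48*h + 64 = (h + 4)*(h^3 - h^2 - 16*h + 16) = (h - 4)*(h + 4)*(h^2 + 3*h - 4) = (h - 4)*(h - 1)*(h + 4)*(h + 4)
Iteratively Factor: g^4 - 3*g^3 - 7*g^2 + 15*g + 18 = (g - 3)*(g^3 - 7*g - 6) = (g - 3)^2*(g^2 + 3*g + 2) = (g - 3)^2*(g + 2)*(g + 1)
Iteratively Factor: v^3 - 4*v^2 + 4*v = (v - 2)*(v^2 - 2*v) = (v - 2)^2*(v)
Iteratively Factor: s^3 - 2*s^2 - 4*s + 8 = (s - 2)*(s^2 - 4) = (s - 2)*(s + 2)*(s - 2)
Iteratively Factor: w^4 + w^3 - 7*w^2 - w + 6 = (w + 3)*(w^3 - 2*w^2 - w + 2) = (w - 1)*(w + 3)*(w^2 - w - 2) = (w - 2)*(w - 1)*(w + 3)*(w + 1)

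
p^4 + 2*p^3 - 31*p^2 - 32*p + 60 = (p - 5)*(p - 1)*(p + 2)*(p + 6)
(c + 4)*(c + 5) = c^2 + 9*c + 20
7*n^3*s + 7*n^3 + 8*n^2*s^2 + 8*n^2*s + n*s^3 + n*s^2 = (n + s)*(7*n + s)*(n*s + n)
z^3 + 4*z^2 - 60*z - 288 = (z - 8)*(z + 6)^2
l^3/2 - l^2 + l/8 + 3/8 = (l/2 + 1/4)*(l - 3/2)*(l - 1)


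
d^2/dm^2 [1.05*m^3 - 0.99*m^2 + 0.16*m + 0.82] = 6.3*m - 1.98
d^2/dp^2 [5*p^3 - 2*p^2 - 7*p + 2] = 30*p - 4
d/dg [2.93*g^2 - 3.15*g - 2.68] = 5.86*g - 3.15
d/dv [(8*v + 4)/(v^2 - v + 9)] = 4*(-2*v^2 - 2*v + 19)/(v^4 - 2*v^3 + 19*v^2 - 18*v + 81)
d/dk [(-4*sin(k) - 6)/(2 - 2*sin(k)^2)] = 2*(-3*sin(k) + cos(k)^2 - 2)/cos(k)^3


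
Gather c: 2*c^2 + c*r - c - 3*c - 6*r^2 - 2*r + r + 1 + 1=2*c^2 + c*(r - 4) - 6*r^2 - r + 2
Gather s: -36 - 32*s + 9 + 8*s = -24*s - 27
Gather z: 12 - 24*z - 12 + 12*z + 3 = 3 - 12*z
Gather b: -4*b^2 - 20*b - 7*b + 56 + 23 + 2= -4*b^2 - 27*b + 81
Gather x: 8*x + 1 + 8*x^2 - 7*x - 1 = 8*x^2 + x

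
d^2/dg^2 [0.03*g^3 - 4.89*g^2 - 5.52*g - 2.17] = 0.18*g - 9.78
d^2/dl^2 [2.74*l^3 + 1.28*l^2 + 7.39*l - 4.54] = 16.44*l + 2.56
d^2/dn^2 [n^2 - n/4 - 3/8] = 2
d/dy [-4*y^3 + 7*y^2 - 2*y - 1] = -12*y^2 + 14*y - 2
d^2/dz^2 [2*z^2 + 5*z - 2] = 4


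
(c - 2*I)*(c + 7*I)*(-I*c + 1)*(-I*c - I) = -c^4 - c^3 - 6*I*c^3 - 9*c^2 - 6*I*c^2 - 9*c - 14*I*c - 14*I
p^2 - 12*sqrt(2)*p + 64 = (p - 8*sqrt(2))*(p - 4*sqrt(2))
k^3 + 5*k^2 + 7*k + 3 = (k + 1)^2*(k + 3)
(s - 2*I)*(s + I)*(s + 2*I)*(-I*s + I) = -I*s^4 + s^3 + I*s^3 - s^2 - 4*I*s^2 + 4*s + 4*I*s - 4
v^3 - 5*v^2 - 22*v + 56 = (v - 7)*(v - 2)*(v + 4)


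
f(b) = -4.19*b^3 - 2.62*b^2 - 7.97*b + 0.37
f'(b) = -12.57*b^2 - 5.24*b - 7.97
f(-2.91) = 104.63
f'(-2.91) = -99.17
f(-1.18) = 13.01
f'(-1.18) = -19.29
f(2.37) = -89.01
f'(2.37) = -90.99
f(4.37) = -434.16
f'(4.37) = -270.92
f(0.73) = -8.47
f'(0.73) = -18.49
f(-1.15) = 12.44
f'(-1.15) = -18.57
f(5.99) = -1041.90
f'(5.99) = -490.37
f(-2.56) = 73.90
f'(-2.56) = -76.93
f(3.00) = -160.25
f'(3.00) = -136.82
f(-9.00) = 2914.39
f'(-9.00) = -978.98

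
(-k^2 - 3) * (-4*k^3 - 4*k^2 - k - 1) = 4*k^5 + 4*k^4 + 13*k^3 + 13*k^2 + 3*k + 3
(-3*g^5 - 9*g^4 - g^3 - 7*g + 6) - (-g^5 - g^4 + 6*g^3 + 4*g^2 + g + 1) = -2*g^5 - 8*g^4 - 7*g^3 - 4*g^2 - 8*g + 5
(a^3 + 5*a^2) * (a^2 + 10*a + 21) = a^5 + 15*a^4 + 71*a^3 + 105*a^2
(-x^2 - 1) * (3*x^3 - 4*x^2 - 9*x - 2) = -3*x^5 + 4*x^4 + 6*x^3 + 6*x^2 + 9*x + 2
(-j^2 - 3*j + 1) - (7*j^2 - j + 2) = -8*j^2 - 2*j - 1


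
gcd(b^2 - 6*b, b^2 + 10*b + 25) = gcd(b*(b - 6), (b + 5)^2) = 1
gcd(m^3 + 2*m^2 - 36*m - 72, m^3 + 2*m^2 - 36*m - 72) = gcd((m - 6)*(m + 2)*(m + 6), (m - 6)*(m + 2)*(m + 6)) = m^3 + 2*m^2 - 36*m - 72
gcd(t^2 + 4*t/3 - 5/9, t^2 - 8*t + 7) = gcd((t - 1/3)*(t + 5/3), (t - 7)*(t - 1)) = 1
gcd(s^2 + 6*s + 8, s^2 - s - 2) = 1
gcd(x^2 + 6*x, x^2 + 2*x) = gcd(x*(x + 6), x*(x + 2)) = x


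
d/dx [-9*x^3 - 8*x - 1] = -27*x^2 - 8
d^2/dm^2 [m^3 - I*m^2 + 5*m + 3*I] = 6*m - 2*I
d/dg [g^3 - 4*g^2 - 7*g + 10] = 3*g^2 - 8*g - 7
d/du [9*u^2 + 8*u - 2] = 18*u + 8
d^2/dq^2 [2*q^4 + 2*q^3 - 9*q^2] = 24*q^2 + 12*q - 18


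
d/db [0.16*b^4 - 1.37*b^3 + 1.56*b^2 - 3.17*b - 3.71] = 0.64*b^3 - 4.11*b^2 + 3.12*b - 3.17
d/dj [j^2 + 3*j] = 2*j + 3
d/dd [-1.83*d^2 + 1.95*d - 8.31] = 1.95 - 3.66*d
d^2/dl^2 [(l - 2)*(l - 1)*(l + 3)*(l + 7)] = 12*l^2 + 42*l - 14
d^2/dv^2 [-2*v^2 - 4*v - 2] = -4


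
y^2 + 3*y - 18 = (y - 3)*(y + 6)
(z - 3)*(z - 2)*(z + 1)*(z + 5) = z^4 + z^3 - 19*z^2 + 11*z + 30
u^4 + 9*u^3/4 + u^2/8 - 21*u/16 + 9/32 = (u - 1/2)*(u - 1/4)*(u + 3/2)^2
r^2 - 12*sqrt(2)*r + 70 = (r - 7*sqrt(2))*(r - 5*sqrt(2))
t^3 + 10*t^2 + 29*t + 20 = (t + 1)*(t + 4)*(t + 5)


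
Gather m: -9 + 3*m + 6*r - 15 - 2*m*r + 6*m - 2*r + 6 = m*(9 - 2*r) + 4*r - 18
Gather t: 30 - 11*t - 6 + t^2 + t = t^2 - 10*t + 24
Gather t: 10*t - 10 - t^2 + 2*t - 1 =-t^2 + 12*t - 11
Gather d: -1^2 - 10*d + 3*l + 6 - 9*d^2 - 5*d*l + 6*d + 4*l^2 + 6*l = -9*d^2 + d*(-5*l - 4) + 4*l^2 + 9*l + 5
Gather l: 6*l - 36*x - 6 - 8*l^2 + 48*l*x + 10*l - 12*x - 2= -8*l^2 + l*(48*x + 16) - 48*x - 8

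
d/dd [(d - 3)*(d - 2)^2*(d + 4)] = 4*d^3 - 9*d^2 - 24*d + 52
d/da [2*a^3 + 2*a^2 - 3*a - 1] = 6*a^2 + 4*a - 3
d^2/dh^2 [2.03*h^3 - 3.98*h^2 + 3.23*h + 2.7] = 12.18*h - 7.96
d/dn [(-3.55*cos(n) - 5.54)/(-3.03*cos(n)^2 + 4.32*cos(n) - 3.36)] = (10.7565*cos(n)^2 + 33.5724*cos(n) - 35.8608)*sin(n)/(9.1809*cos(n)^4 - 26.1792*cos(n)^3 + 39.024*cos(n)^2 - 29.0304*cos(n) + 11.2896)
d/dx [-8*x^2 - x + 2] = -16*x - 1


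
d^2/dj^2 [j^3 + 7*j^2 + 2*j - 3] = 6*j + 14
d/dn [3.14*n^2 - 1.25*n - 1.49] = 6.28*n - 1.25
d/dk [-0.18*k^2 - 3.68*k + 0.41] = -0.36*k - 3.68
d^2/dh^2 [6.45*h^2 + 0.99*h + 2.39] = 12.9000000000000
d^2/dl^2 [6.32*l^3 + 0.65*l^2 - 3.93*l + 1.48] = 37.92*l + 1.3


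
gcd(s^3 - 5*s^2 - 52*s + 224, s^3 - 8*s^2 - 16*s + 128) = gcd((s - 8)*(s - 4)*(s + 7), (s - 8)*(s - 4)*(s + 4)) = s^2 - 12*s + 32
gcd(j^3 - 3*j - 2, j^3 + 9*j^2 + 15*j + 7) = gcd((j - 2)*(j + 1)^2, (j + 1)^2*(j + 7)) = j^2 + 2*j + 1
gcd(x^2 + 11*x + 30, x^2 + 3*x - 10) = x + 5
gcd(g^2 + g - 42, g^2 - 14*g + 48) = g - 6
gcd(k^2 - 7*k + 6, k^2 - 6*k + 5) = k - 1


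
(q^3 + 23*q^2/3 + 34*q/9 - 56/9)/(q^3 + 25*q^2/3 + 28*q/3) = (q - 2/3)/q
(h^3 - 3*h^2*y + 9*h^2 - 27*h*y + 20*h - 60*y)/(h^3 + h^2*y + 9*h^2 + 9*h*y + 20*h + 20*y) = (h - 3*y)/(h + y)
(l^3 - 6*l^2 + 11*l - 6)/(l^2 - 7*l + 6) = (l^2 - 5*l + 6)/(l - 6)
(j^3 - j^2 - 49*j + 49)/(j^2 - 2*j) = (j^3 - j^2 - 49*j + 49)/(j*(j - 2))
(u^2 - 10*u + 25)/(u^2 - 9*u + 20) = (u - 5)/(u - 4)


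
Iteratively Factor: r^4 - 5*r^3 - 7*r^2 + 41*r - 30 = (r - 2)*(r^3 - 3*r^2 - 13*r + 15) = (r - 5)*(r - 2)*(r^2 + 2*r - 3) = (r - 5)*(r - 2)*(r + 3)*(r - 1)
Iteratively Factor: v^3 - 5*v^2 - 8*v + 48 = (v - 4)*(v^2 - v - 12) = (v - 4)*(v + 3)*(v - 4)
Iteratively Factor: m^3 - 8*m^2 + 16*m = (m - 4)*(m^2 - 4*m) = m*(m - 4)*(m - 4)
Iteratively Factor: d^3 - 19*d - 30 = (d - 5)*(d^2 + 5*d + 6) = (d - 5)*(d + 2)*(d + 3)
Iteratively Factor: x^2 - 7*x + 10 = (x - 2)*(x - 5)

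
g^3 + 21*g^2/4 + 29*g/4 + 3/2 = (g + 1/4)*(g + 2)*(g + 3)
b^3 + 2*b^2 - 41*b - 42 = (b - 6)*(b + 1)*(b + 7)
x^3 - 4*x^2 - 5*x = x*(x - 5)*(x + 1)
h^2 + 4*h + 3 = (h + 1)*(h + 3)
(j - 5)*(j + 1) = j^2 - 4*j - 5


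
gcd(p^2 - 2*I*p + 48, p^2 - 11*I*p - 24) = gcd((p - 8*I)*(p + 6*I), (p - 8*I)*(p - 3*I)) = p - 8*I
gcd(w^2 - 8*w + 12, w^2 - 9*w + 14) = w - 2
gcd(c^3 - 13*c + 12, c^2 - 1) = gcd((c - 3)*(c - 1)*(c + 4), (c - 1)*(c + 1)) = c - 1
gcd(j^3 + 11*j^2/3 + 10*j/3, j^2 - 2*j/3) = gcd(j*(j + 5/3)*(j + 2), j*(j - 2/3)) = j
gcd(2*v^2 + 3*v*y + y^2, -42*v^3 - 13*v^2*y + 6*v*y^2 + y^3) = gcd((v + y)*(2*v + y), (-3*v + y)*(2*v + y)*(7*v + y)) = 2*v + y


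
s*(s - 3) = s^2 - 3*s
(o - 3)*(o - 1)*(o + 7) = o^3 + 3*o^2 - 25*o + 21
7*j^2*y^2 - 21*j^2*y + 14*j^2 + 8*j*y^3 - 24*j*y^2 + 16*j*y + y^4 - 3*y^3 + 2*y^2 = (j + y)*(7*j + y)*(y - 2)*(y - 1)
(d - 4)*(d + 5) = d^2 + d - 20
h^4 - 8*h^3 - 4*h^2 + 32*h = h*(h - 8)*(h - 2)*(h + 2)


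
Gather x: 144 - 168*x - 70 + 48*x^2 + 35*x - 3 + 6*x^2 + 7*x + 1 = 54*x^2 - 126*x + 72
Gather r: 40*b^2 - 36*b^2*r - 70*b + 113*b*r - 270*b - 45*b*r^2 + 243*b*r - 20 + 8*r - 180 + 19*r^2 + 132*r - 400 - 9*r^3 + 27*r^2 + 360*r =40*b^2 - 340*b - 9*r^3 + r^2*(46 - 45*b) + r*(-36*b^2 + 356*b + 500) - 600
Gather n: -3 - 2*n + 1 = -2*n - 2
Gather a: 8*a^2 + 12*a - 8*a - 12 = 8*a^2 + 4*a - 12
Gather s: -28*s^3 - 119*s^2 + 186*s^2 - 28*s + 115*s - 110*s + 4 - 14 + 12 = -28*s^3 + 67*s^2 - 23*s + 2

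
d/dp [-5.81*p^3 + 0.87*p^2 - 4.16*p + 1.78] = -17.43*p^2 + 1.74*p - 4.16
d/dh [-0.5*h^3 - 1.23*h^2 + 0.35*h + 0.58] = -1.5*h^2 - 2.46*h + 0.35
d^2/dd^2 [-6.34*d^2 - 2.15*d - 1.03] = -12.6800000000000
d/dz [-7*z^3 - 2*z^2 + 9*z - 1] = -21*z^2 - 4*z + 9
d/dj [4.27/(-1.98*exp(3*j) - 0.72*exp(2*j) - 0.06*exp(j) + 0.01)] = (25.3638*exp(2*j) + 6.1488*exp(j) + 0.2562)*exp(j)/(1.98*exp(3*j) + 0.72*exp(2*j) + 0.06*exp(j) - 0.01)^2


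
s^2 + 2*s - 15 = (s - 3)*(s + 5)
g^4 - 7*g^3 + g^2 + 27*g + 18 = (g - 6)*(g - 3)*(g + 1)^2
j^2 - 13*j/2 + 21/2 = (j - 7/2)*(j - 3)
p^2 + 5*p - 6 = (p - 1)*(p + 6)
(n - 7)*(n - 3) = n^2 - 10*n + 21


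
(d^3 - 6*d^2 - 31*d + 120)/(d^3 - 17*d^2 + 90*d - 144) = (d + 5)/(d - 6)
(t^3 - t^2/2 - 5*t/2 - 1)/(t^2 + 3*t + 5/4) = 2*(t^2 - t - 2)/(2*t + 5)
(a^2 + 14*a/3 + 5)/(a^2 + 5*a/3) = (a + 3)/a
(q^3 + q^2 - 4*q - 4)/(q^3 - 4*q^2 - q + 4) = (q^2 - 4)/(q^2 - 5*q + 4)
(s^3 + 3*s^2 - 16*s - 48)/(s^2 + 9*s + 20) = (s^2 - s - 12)/(s + 5)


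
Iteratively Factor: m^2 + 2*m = (m)*(m + 2)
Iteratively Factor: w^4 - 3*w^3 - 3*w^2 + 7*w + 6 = (w + 1)*(w^3 - 4*w^2 + w + 6) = (w + 1)^2*(w^2 - 5*w + 6) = (w - 2)*(w + 1)^2*(w - 3)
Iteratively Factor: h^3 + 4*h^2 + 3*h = (h + 3)*(h^2 + h) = (h + 1)*(h + 3)*(h)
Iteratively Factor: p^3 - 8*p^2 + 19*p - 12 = (p - 4)*(p^2 - 4*p + 3) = (p - 4)*(p - 1)*(p - 3)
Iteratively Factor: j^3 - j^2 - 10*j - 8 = (j + 1)*(j^2 - 2*j - 8) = (j + 1)*(j + 2)*(j - 4)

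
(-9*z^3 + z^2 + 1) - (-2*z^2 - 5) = -9*z^3 + 3*z^2 + 6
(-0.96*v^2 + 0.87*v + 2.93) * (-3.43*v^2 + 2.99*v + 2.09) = 3.2928*v^4 - 5.8545*v^3 - 9.455*v^2 + 10.579*v + 6.1237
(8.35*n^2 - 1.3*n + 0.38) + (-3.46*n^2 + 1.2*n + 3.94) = 4.89*n^2 - 0.1*n + 4.32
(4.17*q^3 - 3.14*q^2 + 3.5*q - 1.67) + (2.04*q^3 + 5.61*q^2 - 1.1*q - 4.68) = 6.21*q^3 + 2.47*q^2 + 2.4*q - 6.35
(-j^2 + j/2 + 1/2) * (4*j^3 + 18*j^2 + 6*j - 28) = -4*j^5 - 16*j^4 + 5*j^3 + 40*j^2 - 11*j - 14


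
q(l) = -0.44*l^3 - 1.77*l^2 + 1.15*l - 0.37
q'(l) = -1.32*l^2 - 3.54*l + 1.15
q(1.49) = -4.04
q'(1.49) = -7.06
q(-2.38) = -7.20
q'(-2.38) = 2.10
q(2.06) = -9.36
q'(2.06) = -11.74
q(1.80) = -6.60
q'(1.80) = -9.50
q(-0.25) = -0.76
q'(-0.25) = 1.95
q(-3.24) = -7.71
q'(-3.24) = -1.24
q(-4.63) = 0.03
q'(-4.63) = -10.76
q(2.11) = -9.96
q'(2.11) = -12.20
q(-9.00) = 166.67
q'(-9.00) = -73.91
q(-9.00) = 166.67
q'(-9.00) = -73.91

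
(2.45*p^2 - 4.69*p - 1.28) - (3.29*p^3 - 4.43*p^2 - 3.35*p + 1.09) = -3.29*p^3 + 6.88*p^2 - 1.34*p - 2.37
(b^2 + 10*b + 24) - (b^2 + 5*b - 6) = 5*b + 30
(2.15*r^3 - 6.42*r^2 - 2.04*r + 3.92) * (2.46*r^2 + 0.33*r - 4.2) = 5.289*r^5 - 15.0837*r^4 - 16.167*r^3 + 35.934*r^2 + 9.8616*r - 16.464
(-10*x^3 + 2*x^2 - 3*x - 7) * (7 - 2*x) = 20*x^4 - 74*x^3 + 20*x^2 - 7*x - 49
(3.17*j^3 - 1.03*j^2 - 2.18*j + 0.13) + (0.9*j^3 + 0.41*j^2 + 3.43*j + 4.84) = 4.07*j^3 - 0.62*j^2 + 1.25*j + 4.97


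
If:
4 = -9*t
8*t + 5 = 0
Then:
No Solution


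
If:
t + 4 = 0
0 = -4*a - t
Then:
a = 1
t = -4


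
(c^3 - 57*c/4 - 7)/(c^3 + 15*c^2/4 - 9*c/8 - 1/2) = 2*(4*c^3 - 57*c - 28)/(8*c^3 + 30*c^2 - 9*c - 4)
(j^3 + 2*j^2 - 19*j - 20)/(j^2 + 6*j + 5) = j - 4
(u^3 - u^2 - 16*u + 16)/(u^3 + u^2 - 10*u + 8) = (u - 4)/(u - 2)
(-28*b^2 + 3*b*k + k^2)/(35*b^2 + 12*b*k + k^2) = (-4*b + k)/(5*b + k)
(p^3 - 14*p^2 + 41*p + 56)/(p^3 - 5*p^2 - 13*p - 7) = (p - 8)/(p + 1)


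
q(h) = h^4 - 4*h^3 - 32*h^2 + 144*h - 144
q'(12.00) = 4560.00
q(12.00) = 10800.00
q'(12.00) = 4560.00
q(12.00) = 10800.00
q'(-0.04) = 146.54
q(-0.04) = -149.81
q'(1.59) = 27.98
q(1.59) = -5.63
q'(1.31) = 48.56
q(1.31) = -16.32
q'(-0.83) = 186.57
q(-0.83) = -282.80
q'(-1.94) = 193.79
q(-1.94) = -500.42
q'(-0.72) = 182.37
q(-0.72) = -262.51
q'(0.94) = 76.56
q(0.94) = -39.46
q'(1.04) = 68.96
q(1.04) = -32.18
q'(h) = 4*h^3 - 12*h^2 - 64*h + 144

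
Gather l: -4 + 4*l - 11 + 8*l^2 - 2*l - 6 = 8*l^2 + 2*l - 21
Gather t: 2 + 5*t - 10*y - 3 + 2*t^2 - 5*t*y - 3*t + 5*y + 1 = 2*t^2 + t*(2 - 5*y) - 5*y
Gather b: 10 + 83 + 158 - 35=216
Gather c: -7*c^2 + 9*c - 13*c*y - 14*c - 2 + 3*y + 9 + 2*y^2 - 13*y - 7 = -7*c^2 + c*(-13*y - 5) + 2*y^2 - 10*y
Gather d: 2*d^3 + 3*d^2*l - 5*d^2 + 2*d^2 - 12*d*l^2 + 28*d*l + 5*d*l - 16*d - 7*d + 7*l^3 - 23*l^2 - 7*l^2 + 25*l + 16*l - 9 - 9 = 2*d^3 + d^2*(3*l - 3) + d*(-12*l^2 + 33*l - 23) + 7*l^3 - 30*l^2 + 41*l - 18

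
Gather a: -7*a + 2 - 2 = -7*a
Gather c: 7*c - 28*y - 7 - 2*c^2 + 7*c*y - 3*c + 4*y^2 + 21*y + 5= -2*c^2 + c*(7*y + 4) + 4*y^2 - 7*y - 2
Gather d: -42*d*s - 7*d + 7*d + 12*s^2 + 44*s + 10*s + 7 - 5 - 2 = -42*d*s + 12*s^2 + 54*s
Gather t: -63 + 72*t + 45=72*t - 18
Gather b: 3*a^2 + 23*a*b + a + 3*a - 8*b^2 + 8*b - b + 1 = 3*a^2 + 4*a - 8*b^2 + b*(23*a + 7) + 1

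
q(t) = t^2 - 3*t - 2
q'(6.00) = 9.00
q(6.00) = 16.00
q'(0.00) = -3.00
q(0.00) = -2.00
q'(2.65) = 2.30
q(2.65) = -2.93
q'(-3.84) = -10.68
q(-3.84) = 24.27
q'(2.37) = 1.74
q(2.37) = -3.49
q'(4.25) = 5.50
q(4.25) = 3.31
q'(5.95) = 8.90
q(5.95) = 15.55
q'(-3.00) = -9.00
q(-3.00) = 16.00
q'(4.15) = 5.30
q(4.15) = 2.77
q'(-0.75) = -4.50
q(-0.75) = 0.81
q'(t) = 2*t - 3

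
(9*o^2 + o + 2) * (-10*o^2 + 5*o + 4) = -90*o^4 + 35*o^3 + 21*o^2 + 14*o + 8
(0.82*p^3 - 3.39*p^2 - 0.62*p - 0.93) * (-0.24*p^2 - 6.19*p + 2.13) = -0.1968*p^5 - 4.2622*p^4 + 22.8795*p^3 - 3.1597*p^2 + 4.4361*p - 1.9809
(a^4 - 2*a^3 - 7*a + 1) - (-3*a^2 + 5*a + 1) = a^4 - 2*a^3 + 3*a^2 - 12*a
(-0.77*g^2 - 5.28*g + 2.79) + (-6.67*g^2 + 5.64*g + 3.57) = -7.44*g^2 + 0.359999999999999*g + 6.36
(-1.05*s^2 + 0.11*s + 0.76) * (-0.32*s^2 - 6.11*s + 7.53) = 0.336*s^4 + 6.3803*s^3 - 8.8218*s^2 - 3.8153*s + 5.7228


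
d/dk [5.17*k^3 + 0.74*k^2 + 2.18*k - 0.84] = 15.51*k^2 + 1.48*k + 2.18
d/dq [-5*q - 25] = -5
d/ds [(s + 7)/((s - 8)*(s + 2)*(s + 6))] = (-2*s^3 - 21*s^2 + 268)/(s^6 - 104*s^4 - 192*s^3 + 2704*s^2 + 9984*s + 9216)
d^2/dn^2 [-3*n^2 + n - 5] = -6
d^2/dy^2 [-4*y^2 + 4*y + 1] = -8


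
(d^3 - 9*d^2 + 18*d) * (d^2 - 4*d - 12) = d^5 - 13*d^4 + 42*d^3 + 36*d^2 - 216*d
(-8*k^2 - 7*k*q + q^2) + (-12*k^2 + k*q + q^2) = -20*k^2 - 6*k*q + 2*q^2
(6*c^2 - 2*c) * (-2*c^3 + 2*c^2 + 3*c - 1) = -12*c^5 + 16*c^4 + 14*c^3 - 12*c^2 + 2*c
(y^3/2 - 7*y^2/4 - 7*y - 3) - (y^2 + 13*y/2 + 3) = y^3/2 - 11*y^2/4 - 27*y/2 - 6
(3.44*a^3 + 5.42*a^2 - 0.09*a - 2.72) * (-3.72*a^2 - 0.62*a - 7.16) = -12.7968*a^5 - 22.2952*a^4 - 27.656*a^3 - 28.633*a^2 + 2.3308*a + 19.4752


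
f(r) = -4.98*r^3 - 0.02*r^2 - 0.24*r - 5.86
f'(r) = -14.94*r^2 - 0.04*r - 0.24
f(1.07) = -12.24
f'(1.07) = -17.39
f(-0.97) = -1.10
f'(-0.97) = -14.26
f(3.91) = -304.79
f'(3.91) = -228.80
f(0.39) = -6.25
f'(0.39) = -2.53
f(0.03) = -5.87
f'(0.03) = -0.25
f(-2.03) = 36.20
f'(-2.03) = -61.73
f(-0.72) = -3.84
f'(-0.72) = -7.96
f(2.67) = -101.43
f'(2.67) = -106.85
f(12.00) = -8617.06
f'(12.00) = -2152.08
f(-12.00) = 8599.58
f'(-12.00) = -2151.12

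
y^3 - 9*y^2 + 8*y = y*(y - 8)*(y - 1)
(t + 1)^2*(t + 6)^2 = t^4 + 14*t^3 + 61*t^2 + 84*t + 36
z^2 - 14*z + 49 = (z - 7)^2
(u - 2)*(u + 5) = u^2 + 3*u - 10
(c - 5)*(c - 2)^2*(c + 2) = c^4 - 7*c^3 + 6*c^2 + 28*c - 40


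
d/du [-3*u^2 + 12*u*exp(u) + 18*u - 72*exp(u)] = 12*u*exp(u) - 6*u - 60*exp(u) + 18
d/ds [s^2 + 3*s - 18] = 2*s + 3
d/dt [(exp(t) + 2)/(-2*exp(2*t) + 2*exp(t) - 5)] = (2*exp(2*t) + 8*exp(t) - 9)*exp(t)/(4*exp(4*t) - 8*exp(3*t) + 24*exp(2*t) - 20*exp(t) + 25)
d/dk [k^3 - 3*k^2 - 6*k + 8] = 3*k^2 - 6*k - 6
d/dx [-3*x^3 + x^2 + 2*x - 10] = -9*x^2 + 2*x + 2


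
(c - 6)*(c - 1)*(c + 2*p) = c^3 + 2*c^2*p - 7*c^2 - 14*c*p + 6*c + 12*p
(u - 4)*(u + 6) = u^2 + 2*u - 24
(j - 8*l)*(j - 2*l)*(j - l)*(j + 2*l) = j^4 - 9*j^3*l + 4*j^2*l^2 + 36*j*l^3 - 32*l^4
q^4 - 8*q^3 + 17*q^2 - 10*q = q*(q - 5)*(q - 2)*(q - 1)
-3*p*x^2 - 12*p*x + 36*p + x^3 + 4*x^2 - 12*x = (-3*p + x)*(x - 2)*(x + 6)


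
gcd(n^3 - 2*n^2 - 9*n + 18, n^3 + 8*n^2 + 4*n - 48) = n - 2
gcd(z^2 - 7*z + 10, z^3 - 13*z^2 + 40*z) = z - 5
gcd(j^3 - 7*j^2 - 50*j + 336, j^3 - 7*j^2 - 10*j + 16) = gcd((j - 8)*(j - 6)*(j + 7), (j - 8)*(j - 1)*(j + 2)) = j - 8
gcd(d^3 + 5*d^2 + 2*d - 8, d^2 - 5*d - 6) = 1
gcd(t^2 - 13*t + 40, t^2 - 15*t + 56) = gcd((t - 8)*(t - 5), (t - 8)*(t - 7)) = t - 8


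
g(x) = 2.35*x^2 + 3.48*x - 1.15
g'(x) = 4.7*x + 3.48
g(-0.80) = -2.43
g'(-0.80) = -0.28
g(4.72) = 67.63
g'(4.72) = 25.66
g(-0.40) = -2.17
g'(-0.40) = 1.60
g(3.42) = 38.24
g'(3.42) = 19.55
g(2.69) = 25.22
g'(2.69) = 16.12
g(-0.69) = -2.43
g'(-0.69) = 0.24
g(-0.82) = -2.42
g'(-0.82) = -0.37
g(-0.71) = -2.44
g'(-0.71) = 0.14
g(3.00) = 30.44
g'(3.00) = 17.58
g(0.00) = -1.15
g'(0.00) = 3.48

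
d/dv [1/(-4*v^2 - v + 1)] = (8*v + 1)/(4*v^2 + v - 1)^2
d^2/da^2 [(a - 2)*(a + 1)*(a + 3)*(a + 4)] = 12*a^2 + 36*a + 6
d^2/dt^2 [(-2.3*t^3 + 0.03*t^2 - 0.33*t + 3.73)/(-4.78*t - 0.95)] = (105.10264*t^3 + 62.6658*t^2 + 12.4545*t - 173.500274)/(109.215352*t^3 + 65.11794*t^2 + 12.94185*t + 0.857375)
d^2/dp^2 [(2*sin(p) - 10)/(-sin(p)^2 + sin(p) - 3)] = 2*(sin(p)^5 - 19*sin(p)^4 - 5*sin(p)^3 + 88*sin(p)^2 - 18*sin(p) - 26)/(sin(p)^2 - sin(p) + 3)^3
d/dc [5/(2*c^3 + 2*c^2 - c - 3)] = 5*(-6*c^2 - 4*c + 1)/(2*c^3 + 2*c^2 - c - 3)^2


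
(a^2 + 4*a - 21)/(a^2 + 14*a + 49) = (a - 3)/(a + 7)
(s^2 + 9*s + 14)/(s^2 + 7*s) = (s + 2)/s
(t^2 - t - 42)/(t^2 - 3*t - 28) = (t + 6)/(t + 4)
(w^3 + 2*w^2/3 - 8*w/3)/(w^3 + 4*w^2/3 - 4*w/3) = (3*w - 4)/(3*w - 2)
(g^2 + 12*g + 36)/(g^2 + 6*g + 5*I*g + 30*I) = (g + 6)/(g + 5*I)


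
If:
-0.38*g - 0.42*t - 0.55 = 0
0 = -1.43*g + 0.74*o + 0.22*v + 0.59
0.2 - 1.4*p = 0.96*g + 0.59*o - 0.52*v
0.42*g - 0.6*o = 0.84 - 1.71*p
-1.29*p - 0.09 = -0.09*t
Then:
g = -2.62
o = -3.22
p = 0.00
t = 1.06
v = -8.86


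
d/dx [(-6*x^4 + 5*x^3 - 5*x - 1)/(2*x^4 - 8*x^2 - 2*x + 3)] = (-10*x^6 + 96*x^5 + 26*x^4 - 84*x^3 + 5*x^2 - 16*x - 17)/(4*x^8 - 32*x^6 - 8*x^5 + 76*x^4 + 32*x^3 - 44*x^2 - 12*x + 9)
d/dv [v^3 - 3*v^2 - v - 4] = 3*v^2 - 6*v - 1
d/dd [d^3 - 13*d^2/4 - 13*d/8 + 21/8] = 3*d^2 - 13*d/2 - 13/8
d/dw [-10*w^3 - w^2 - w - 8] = -30*w^2 - 2*w - 1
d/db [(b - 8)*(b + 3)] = 2*b - 5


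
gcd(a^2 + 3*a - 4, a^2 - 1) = a - 1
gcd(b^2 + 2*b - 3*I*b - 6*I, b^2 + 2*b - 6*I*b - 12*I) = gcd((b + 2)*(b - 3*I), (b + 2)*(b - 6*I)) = b + 2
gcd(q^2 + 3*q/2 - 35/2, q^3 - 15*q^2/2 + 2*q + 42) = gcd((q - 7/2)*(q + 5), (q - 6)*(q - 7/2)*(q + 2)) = q - 7/2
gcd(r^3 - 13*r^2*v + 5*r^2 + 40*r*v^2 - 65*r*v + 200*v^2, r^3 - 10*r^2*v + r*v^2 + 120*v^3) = r^2 - 13*r*v + 40*v^2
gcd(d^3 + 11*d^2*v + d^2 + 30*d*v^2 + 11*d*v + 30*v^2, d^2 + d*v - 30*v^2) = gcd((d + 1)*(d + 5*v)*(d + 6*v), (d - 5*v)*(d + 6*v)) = d + 6*v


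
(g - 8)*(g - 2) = g^2 - 10*g + 16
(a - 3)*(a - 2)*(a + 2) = a^3 - 3*a^2 - 4*a + 12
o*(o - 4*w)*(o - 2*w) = o^3 - 6*o^2*w + 8*o*w^2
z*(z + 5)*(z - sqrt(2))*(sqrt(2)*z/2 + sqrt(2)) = sqrt(2)*z^4/2 - z^3 + 7*sqrt(2)*z^3/2 - 7*z^2 + 5*sqrt(2)*z^2 - 10*z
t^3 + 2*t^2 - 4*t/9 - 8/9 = (t - 2/3)*(t + 2/3)*(t + 2)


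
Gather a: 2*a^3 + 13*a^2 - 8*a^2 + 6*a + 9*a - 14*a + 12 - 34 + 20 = 2*a^3 + 5*a^2 + a - 2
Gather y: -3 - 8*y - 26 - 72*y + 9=-80*y - 20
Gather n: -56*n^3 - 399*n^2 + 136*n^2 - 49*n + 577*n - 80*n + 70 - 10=-56*n^3 - 263*n^2 + 448*n + 60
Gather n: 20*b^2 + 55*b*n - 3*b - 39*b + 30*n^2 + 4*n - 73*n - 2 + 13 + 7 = 20*b^2 - 42*b + 30*n^2 + n*(55*b - 69) + 18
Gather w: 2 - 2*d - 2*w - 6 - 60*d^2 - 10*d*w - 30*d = -60*d^2 - 32*d + w*(-10*d - 2) - 4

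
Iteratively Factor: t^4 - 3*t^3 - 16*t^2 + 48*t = (t + 4)*(t^3 - 7*t^2 + 12*t) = (t - 4)*(t + 4)*(t^2 - 3*t) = (t - 4)*(t - 3)*(t + 4)*(t)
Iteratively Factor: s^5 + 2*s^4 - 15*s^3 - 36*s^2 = (s + 3)*(s^4 - s^3 - 12*s^2) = (s - 4)*(s + 3)*(s^3 + 3*s^2) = (s - 4)*(s + 3)^2*(s^2) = s*(s - 4)*(s + 3)^2*(s)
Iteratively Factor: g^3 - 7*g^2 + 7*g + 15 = (g - 3)*(g^2 - 4*g - 5) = (g - 5)*(g - 3)*(g + 1)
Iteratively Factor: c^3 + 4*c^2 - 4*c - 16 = (c + 2)*(c^2 + 2*c - 8) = (c - 2)*(c + 2)*(c + 4)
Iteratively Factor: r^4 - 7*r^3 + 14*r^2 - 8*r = (r)*(r^3 - 7*r^2 + 14*r - 8) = r*(r - 4)*(r^2 - 3*r + 2) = r*(r - 4)*(r - 2)*(r - 1)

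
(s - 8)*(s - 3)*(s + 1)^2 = s^4 - 9*s^3 + 3*s^2 + 37*s + 24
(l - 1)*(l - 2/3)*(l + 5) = l^3 + 10*l^2/3 - 23*l/3 + 10/3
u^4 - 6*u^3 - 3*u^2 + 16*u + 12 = (u - 6)*(u - 2)*(u + 1)^2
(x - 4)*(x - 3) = x^2 - 7*x + 12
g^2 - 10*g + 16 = (g - 8)*(g - 2)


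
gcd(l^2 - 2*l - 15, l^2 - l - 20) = l - 5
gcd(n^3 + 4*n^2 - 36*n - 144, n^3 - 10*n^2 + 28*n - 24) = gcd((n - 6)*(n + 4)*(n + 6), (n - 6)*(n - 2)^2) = n - 6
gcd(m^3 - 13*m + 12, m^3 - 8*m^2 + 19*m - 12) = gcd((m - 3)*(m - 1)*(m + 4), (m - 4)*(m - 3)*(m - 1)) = m^2 - 4*m + 3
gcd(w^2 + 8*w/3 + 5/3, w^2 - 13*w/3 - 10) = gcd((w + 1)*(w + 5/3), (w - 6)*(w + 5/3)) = w + 5/3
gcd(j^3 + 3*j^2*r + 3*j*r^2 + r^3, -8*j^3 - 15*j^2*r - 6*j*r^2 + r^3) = j^2 + 2*j*r + r^2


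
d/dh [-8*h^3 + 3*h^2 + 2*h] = -24*h^2 + 6*h + 2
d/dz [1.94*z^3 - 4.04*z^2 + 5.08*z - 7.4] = 5.82*z^2 - 8.08*z + 5.08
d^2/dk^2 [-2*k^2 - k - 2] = -4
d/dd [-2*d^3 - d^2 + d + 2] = -6*d^2 - 2*d + 1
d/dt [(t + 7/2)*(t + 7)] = 2*t + 21/2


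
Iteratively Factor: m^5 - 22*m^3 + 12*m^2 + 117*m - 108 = (m + 3)*(m^4 - 3*m^3 - 13*m^2 + 51*m - 36) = (m - 3)*(m + 3)*(m^3 - 13*m + 12) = (m - 3)*(m + 3)*(m + 4)*(m^2 - 4*m + 3) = (m - 3)*(m - 1)*(m + 3)*(m + 4)*(m - 3)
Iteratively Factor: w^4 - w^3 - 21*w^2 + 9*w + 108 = (w - 4)*(w^3 + 3*w^2 - 9*w - 27) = (w - 4)*(w + 3)*(w^2 - 9) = (w - 4)*(w + 3)^2*(w - 3)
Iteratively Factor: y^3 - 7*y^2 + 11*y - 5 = (y - 1)*(y^2 - 6*y + 5) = (y - 1)^2*(y - 5)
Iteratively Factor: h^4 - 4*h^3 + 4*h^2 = (h - 2)*(h^3 - 2*h^2) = (h - 2)^2*(h^2) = h*(h - 2)^2*(h)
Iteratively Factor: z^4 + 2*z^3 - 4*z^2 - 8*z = (z)*(z^3 + 2*z^2 - 4*z - 8) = z*(z - 2)*(z^2 + 4*z + 4) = z*(z - 2)*(z + 2)*(z + 2)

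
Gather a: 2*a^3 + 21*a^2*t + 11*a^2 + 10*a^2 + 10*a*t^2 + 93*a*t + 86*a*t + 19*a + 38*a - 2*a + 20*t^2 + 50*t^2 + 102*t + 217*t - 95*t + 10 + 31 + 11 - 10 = 2*a^3 + a^2*(21*t + 21) + a*(10*t^2 + 179*t + 55) + 70*t^2 + 224*t + 42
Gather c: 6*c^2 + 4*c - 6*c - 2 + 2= 6*c^2 - 2*c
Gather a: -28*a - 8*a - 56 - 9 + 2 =-36*a - 63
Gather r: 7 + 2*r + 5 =2*r + 12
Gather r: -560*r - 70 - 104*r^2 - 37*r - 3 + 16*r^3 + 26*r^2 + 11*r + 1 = 16*r^3 - 78*r^2 - 586*r - 72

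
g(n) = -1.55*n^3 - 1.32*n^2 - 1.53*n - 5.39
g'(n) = -4.65*n^2 - 2.64*n - 1.53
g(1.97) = -25.38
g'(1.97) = -24.78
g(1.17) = -11.47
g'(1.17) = -10.98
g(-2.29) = 9.81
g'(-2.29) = -19.87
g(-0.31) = -5.00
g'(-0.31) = -1.16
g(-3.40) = 45.47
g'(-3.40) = -46.31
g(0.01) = -5.41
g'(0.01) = -1.56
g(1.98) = -25.63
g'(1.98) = -24.99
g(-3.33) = 42.30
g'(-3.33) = -44.30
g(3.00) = -63.71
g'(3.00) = -51.30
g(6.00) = -396.89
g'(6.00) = -184.77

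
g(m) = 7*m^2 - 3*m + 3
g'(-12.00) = -171.00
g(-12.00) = 1047.00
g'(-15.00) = -213.00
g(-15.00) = 1623.00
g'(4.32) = 57.48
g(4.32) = 120.68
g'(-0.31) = -7.34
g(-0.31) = 4.60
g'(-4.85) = -70.90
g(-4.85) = 182.21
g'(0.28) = 0.92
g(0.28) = 2.71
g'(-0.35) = -7.90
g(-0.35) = 4.91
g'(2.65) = 34.10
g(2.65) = 44.21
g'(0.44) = 3.16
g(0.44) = 3.04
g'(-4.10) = -60.40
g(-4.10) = 132.97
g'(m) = 14*m - 3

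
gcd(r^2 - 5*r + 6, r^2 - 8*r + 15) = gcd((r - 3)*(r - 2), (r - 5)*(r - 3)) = r - 3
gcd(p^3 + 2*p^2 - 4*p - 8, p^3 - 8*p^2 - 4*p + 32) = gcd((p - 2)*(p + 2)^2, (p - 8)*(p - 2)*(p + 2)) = p^2 - 4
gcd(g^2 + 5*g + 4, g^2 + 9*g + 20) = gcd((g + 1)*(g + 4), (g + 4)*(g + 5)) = g + 4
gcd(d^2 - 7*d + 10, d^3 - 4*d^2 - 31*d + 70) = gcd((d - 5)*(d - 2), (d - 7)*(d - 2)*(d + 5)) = d - 2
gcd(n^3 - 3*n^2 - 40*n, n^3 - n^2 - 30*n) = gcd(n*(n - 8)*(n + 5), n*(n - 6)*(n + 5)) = n^2 + 5*n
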